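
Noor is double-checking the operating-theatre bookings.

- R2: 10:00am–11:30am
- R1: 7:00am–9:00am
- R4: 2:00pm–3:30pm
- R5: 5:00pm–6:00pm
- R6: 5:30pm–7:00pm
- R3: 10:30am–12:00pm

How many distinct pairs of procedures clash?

Sorted by start: R1, R2, R3, R4, R5, R6.
R2 starts after R1 ends; R1 is clear from here.
R3 starts before R2 ends → R2 and R3 overlap.
R4 starts after R2 ends; R2 is clear from here.
R4 starts after R3 ends; R3 is clear from here.
R5 starts after R4 ends; R4 is clear from here.
R6 starts before R5 ends → R5 and R6 overlap.
Overlapping pairs: R2 & R3, R5 & R6 — 2 in total.

2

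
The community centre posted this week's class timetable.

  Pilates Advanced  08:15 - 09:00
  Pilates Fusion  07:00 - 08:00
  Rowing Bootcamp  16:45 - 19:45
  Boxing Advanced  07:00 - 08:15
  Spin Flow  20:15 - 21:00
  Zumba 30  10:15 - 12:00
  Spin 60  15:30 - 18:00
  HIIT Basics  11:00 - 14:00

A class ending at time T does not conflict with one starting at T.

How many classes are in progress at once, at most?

Sort all start/end points and keep a running count:
07:00 start Boxing Advanced → 1
07:00 start Pilates Fusion → 2
08:00 end Pilates Fusion → 1
08:15 end Boxing Advanced → 0
08:15 start Pilates Advanced → 1
09:00 end Pilates Advanced → 0
10:15 start Zumba 30 → 1
11:00 start HIIT Basics → 2
12:00 end Zumba 30 → 1
14:00 end HIIT Basics → 0
15:30 start Spin 60 → 1
16:45 start Rowing Bootcamp → 2
18:00 end Spin 60 → 1
19:45 end Rowing Bootcamp → 0
20:15 start Spin Flow → 1
21:00 end Spin Flow → 0
Peak is 2, at 07:00 (Boxing Advanced, Pilates Fusion).

2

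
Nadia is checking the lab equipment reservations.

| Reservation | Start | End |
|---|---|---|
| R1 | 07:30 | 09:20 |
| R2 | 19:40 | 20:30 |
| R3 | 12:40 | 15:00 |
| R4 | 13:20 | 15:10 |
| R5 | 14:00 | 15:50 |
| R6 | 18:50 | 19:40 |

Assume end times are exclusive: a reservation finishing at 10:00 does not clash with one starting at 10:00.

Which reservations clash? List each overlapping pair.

Sorted by start: R1, R3, R4, R5, R6, R2.
R3 starts after R1 ends; R1 is clear from here.
R4 starts before R3 ends → R3 and R4 overlap.
R5 starts before R3 ends → R3 and R5 overlap.
R6 starts after R3 ends; R3 is clear from here.
R5 starts before R4 ends → R4 and R5 overlap.
R6 starts after R4 ends; R4 is clear from here.
R6 starts after R5 ends; R5 is clear from here.
R2 starts exactly when R6 ends (back-to-back, no overlap).

R3 & R4, R3 & R5, R4 & R5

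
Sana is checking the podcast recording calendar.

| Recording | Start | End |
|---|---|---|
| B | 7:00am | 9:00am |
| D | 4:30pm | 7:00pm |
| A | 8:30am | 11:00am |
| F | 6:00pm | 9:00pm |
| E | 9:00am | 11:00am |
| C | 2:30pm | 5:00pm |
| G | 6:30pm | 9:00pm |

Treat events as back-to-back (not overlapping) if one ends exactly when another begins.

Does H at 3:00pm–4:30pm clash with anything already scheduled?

Yes — it overlaps C

B: ends 9:00am at or before H starts 3:00pm → clear.
A: ends 11:00am at or before H starts 3:00pm → clear.
E: ends 11:00am at or before H starts 3:00pm → clear.
C: starts 2:30pm before H ends 4:30pm, and ends 5:00pm after H starts 3:00pm → overlap.
D: starts 4:30pm at or after H ends 4:30pm → clear.
F: starts 6:00pm at or after H ends 4:30pm → clear.
G: starts 6:30pm at or after H ends 4:30pm → clear.
H overlaps C.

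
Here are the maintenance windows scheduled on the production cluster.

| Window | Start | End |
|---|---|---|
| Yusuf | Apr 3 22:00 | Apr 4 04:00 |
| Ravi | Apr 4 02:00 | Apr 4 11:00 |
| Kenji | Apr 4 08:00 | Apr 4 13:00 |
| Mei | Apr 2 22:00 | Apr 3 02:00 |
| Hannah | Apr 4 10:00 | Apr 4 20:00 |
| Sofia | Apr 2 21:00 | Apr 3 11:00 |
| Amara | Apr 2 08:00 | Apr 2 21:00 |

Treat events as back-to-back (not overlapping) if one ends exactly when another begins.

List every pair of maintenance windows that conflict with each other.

Hannah & Kenji, Hannah & Ravi, Kenji & Ravi, Mei & Sofia, Ravi & Yusuf

Two intervals overlap when each starts before the other ends.
Sorted by start: Amara, Sofia, Mei, Yusuf, Ravi, Kenji, Hannah.
Sofia starts exactly when Amara ends (back-to-back, no overlap) — done with Amara.
Mei starts before Sofia ends → Sofia and Mei overlap.
Yusuf starts after Sofia ends — done with Sofia.
Yusuf starts after Mei ends — done with Mei.
Ravi starts before Yusuf ends → Yusuf and Ravi overlap.
Kenji starts after Yusuf ends — done with Yusuf.
Kenji starts before Ravi ends → Ravi and Kenji overlap.
Hannah starts before Ravi ends → Ravi and Hannah overlap.
Hannah starts before Kenji ends → Kenji and Hannah overlap.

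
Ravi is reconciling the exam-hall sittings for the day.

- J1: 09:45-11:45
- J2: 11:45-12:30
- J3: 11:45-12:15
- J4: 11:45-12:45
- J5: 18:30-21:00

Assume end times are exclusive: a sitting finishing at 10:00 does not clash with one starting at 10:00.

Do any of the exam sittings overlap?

Yes

Sorted by start: J1, J2, J3, J4, J5.
J2 starts exactly when J1 ends (back-to-back, no overlap), so J1 has no further overlaps.
J3 starts before J2 ends → J2 and J3 overlap.
That's a conflict, so the schedule is not conflict-free.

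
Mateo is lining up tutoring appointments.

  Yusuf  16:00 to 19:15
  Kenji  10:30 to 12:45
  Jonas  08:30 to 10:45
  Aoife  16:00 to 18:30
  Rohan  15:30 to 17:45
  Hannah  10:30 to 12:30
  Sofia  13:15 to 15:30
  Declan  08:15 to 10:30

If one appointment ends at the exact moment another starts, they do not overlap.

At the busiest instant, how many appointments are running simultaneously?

Walk through starts and ends in time order (an end at T is processed before a start at T):
08:15 start Declan → 1
08:30 start Jonas → 2
10:30 end Declan → 1
10:30 start Hannah → 2
10:30 start Kenji → 3
10:45 end Jonas → 2
12:30 end Hannah → 1
12:45 end Kenji → 0
13:15 start Sofia → 1
15:30 end Sofia → 0
15:30 start Rohan → 1
16:00 start Aoife → 2
16:00 start Yusuf → 3
17:45 end Rohan → 2
18:30 end Aoife → 1
19:15 end Yusuf → 0
Peak is 3, at 10:30 (Hannah, Jonas, Kenji).

3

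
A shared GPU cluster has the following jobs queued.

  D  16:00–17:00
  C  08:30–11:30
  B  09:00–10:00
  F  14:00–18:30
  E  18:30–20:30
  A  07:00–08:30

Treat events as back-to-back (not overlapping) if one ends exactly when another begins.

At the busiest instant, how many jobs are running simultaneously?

2

Sweep the timeline, counting +1 at each start and −1 at each end (ends before starts at a tie):
07:00 start A → 1
08:30 end A → 0
08:30 start C → 1
09:00 start B → 2
10:00 end B → 1
11:30 end C → 0
14:00 start F → 1
16:00 start D → 2
17:00 end D → 1
18:30 end F → 0
18:30 start E → 1
20:30 end E → 0
Peak is 2, at 09:00 (B, C).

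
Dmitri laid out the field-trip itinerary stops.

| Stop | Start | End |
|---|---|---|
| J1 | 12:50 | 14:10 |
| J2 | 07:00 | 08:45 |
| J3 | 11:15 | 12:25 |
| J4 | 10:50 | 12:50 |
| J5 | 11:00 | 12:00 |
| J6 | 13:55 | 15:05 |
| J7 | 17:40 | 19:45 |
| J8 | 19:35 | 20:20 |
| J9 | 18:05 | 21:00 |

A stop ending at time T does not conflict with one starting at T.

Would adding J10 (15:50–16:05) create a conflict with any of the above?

J2: ends 08:45 at or before J10 starts 15:50 → clear.
J4: ends 12:50 at or before J10 starts 15:50 → clear.
J5: ends 12:00 at or before J10 starts 15:50 → clear.
J3: ends 12:25 at or before J10 starts 15:50 → clear.
J1: ends 14:10 at or before J10 starts 15:50 → clear.
J6: ends 15:05 at or before J10 starts 15:50 → clear.
J7: starts 17:40 at or after J10 ends 16:05 → clear.
J9: starts 18:05 at or after J10 ends 16:05 → clear.
J8: starts 19:35 at or after J10 ends 16:05 → clear.

No — it doesn't clash with anything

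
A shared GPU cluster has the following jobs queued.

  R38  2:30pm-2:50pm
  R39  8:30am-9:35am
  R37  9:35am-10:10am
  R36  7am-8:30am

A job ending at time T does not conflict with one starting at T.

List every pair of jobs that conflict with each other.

none

Sorted by start: R36, R39, R37, R38.
R39 starts exactly when R36 ends (back-to-back, no overlap), so nothing later overlaps R36 either.
R37 starts exactly when R39 ends (back-to-back, no overlap), so nothing later overlaps R39 either.
R38 starts after R37 ends.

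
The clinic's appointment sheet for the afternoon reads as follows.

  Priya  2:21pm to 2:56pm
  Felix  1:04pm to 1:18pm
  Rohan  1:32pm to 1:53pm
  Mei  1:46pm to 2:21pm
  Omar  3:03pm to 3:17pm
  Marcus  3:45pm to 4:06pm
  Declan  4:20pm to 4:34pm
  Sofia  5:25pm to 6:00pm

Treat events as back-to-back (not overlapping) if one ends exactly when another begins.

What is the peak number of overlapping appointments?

2

Sort all start/end points and keep a running count:
1:04pm start Felix → 1
1:18pm end Felix → 0
1:32pm start Rohan → 1
1:46pm start Mei → 2
1:53pm end Rohan → 1
2:21pm end Mei → 0
2:21pm start Priya → 1
2:56pm end Priya → 0
3:03pm start Omar → 1
3:17pm end Omar → 0
3:45pm start Marcus → 1
4:06pm end Marcus → 0
4:20pm start Declan → 1
4:34pm end Declan → 0
5:25pm start Sofia → 1
6:00pm end Sofia → 0
Peak is 2, at 1:46pm (Mei, Rohan).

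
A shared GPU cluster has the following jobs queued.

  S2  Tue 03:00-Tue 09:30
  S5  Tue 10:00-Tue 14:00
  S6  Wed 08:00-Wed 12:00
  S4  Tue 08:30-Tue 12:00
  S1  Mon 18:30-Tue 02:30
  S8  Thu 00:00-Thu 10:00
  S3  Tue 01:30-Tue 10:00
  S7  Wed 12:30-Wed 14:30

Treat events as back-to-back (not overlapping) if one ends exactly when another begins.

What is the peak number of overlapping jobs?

3

Sweep the timeline, counting +1 at each start and −1 at each end (ends before starts at a tie):
Mon 18:30 start S1 → 1
Tue 01:30 start S3 → 2
Tue 02:30 end S1 → 1
Tue 03:00 start S2 → 2
Tue 08:30 start S4 → 3
Tue 09:30 end S2 → 2
Tue 10:00 end S3 → 1
Tue 10:00 start S5 → 2
Tue 12:00 end S4 → 1
Tue 14:00 end S5 → 0
Wed 08:00 start S6 → 1
Wed 12:00 end S6 → 0
Wed 12:30 start S7 → 1
Wed 14:30 end S7 → 0
Thu 00:00 start S8 → 1
Thu 10:00 end S8 → 0
Peak is 3, at Tue 08:30 (S2, S3, S4).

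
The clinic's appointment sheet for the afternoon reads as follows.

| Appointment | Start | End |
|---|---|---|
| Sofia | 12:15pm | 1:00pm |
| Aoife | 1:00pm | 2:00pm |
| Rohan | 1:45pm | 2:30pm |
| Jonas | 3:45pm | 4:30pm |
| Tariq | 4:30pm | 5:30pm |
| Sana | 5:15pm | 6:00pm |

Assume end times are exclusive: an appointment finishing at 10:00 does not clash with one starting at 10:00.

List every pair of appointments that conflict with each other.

Aoife & Rohan, Sana & Tariq

Check each pair: they overlap iff neither finishes before the other starts.
Sorted by start: Sofia, Aoife, Rohan, Jonas, Tariq, Sana.
Aoife starts exactly when Sofia ends (back-to-back, no overlap), so nothing later overlaps Sofia either.
Rohan starts before Aoife ends → Aoife and Rohan overlap.
Jonas starts after Aoife ends, so nothing later overlaps Aoife either.
Jonas starts after Rohan ends, so nothing later overlaps Rohan either.
Tariq starts exactly when Jonas ends (back-to-back, no overlap), so nothing later overlaps Jonas either.
Sana starts before Tariq ends → Tariq and Sana overlap.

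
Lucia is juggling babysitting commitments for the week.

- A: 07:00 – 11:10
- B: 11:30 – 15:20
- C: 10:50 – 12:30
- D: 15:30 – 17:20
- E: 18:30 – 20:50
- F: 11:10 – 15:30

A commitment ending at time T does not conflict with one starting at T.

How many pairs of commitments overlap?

Two intervals overlap when each starts before the other ends.
Sorted by start: A, C, F, B, D, E.
C starts before A ends → A and C overlap.
F starts exactly when A ends (back-to-back, no overlap) — done with A.
F starts before C ends → C and F overlap.
B starts before C ends → C and B overlap.
D starts after C ends — done with C.
B starts before F ends → F and B overlap.
D starts exactly when F ends (back-to-back, no overlap) — done with F.
D starts after B ends — done with B.
E starts after D ends.
Overlapping pairs: A & C, B & C, B & F, C & F — 4 in total.

4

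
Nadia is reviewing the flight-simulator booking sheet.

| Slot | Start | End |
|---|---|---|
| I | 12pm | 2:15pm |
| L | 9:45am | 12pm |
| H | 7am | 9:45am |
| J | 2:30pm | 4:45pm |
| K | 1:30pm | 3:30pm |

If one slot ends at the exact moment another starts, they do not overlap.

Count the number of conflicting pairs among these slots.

2

Sorted by start: H, L, I, K, J.
L starts exactly when H ends (back-to-back, no overlap); H is clear from here.
I starts exactly when L ends (back-to-back, no overlap); L is clear from here.
K starts before I ends → I and K overlap.
J starts after I ends.
J starts before K ends → K and J overlap.
Overlapping pairs: I & K, J & K — 2 in total.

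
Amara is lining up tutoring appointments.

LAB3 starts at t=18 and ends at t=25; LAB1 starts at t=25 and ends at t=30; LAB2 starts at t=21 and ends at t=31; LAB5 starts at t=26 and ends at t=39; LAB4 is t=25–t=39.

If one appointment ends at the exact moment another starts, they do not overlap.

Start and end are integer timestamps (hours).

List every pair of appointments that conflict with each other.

LAB1 & LAB2, LAB1 & LAB4, LAB1 & LAB5, LAB2 & LAB3, LAB2 & LAB4, LAB2 & LAB5, LAB4 & LAB5

Two intervals overlap when each starts before the other ends.
Sorted by start: LAB3, LAB2, LAB1, LAB4, LAB5.
LAB2 starts before LAB3 ends → LAB3 and LAB2 overlap.
LAB1 starts exactly when LAB3 ends (back-to-back, no overlap) — done with LAB3.
LAB1 starts before LAB2 ends → LAB2 and LAB1 overlap.
LAB4 starts before LAB2 ends → LAB2 and LAB4 overlap.
LAB5 starts before LAB2 ends → LAB2 and LAB5 overlap.
LAB4 starts before LAB1 ends → LAB1 and LAB4 overlap.
LAB5 starts before LAB1 ends → LAB1 and LAB5 overlap.
LAB5 starts before LAB4 ends → LAB4 and LAB5 overlap.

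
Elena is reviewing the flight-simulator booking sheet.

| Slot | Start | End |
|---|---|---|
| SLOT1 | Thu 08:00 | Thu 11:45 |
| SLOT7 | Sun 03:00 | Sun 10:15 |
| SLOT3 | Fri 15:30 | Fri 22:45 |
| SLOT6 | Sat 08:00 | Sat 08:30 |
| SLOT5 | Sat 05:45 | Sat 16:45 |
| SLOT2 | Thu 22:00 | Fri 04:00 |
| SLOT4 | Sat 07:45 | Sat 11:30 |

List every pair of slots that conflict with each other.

Sorted by start: SLOT1, SLOT2, SLOT3, SLOT5, SLOT4, SLOT6, SLOT7.
SLOT2 starts after SLOT1 ends, so nothing later overlaps SLOT1 either.
SLOT3 starts after SLOT2 ends, so nothing later overlaps SLOT2 either.
SLOT5 starts after SLOT3 ends, so nothing later overlaps SLOT3 either.
SLOT4 starts before SLOT5 ends → SLOT5 and SLOT4 overlap.
SLOT6 starts before SLOT5 ends → SLOT5 and SLOT6 overlap.
SLOT7 starts after SLOT5 ends.
SLOT6 starts before SLOT4 ends → SLOT4 and SLOT6 overlap.
SLOT7 starts after SLOT4 ends.
SLOT7 starts after SLOT6 ends.

SLOT4 & SLOT5, SLOT4 & SLOT6, SLOT5 & SLOT6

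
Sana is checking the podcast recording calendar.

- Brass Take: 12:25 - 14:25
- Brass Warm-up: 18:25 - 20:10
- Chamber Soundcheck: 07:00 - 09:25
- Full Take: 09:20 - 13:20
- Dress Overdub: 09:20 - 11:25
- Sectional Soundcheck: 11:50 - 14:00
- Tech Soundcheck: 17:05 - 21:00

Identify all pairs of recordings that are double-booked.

Brass Take & Full Take, Brass Take & Sectional Soundcheck, Brass Warm-up & Tech Soundcheck, Chamber Soundcheck & Dress Overdub, Chamber Soundcheck & Full Take, Dress Overdub & Full Take, Full Take & Sectional Soundcheck

Sorted by start: Chamber Soundcheck, Full Take, Dress Overdub, Sectional Soundcheck, Brass Take, Tech Soundcheck, Brass Warm-up.
Full Take starts before Chamber Soundcheck ends → Chamber Soundcheck and Full Take overlap.
Dress Overdub starts before Chamber Soundcheck ends → Chamber Soundcheck and Dress Overdub overlap.
Sectional Soundcheck starts after Chamber Soundcheck ends; Chamber Soundcheck is clear from here.
Dress Overdub starts before Full Take ends → Full Take and Dress Overdub overlap.
Sectional Soundcheck starts before Full Take ends → Full Take and Sectional Soundcheck overlap.
Brass Take starts before Full Take ends → Full Take and Brass Take overlap.
Tech Soundcheck starts after Full Take ends; Full Take is clear from here.
Sectional Soundcheck starts after Dress Overdub ends; Dress Overdub is clear from here.
Brass Take starts before Sectional Soundcheck ends → Sectional Soundcheck and Brass Take overlap.
Tech Soundcheck starts after Sectional Soundcheck ends; Sectional Soundcheck is clear from here.
Tech Soundcheck starts after Brass Take ends; Brass Take is clear from here.
Brass Warm-up starts before Tech Soundcheck ends → Tech Soundcheck and Brass Warm-up overlap.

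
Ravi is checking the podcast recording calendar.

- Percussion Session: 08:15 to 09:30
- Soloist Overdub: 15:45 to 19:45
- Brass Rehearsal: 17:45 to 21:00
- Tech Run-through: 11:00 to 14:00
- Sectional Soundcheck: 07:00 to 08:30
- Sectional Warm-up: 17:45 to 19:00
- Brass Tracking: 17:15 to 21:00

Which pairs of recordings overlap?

Brass Rehearsal & Brass Tracking, Brass Rehearsal & Sectional Warm-up, Brass Rehearsal & Soloist Overdub, Brass Tracking & Sectional Warm-up, Brass Tracking & Soloist Overdub, Percussion Session & Sectional Soundcheck, Sectional Warm-up & Soloist Overdub

Sorted by start: Sectional Soundcheck, Percussion Session, Tech Run-through, Soloist Overdub, Brass Tracking, Sectional Warm-up, Brass Rehearsal.
Percussion Session starts before Sectional Soundcheck ends → Sectional Soundcheck and Percussion Session overlap.
Tech Run-through starts after Sectional Soundcheck ends — done with Sectional Soundcheck.
Tech Run-through starts after Percussion Session ends — done with Percussion Session.
Soloist Overdub starts after Tech Run-through ends — done with Tech Run-through.
Brass Tracking starts before Soloist Overdub ends → Soloist Overdub and Brass Tracking overlap.
Sectional Warm-up starts before Soloist Overdub ends → Soloist Overdub and Sectional Warm-up overlap.
Brass Rehearsal starts before Soloist Overdub ends → Soloist Overdub and Brass Rehearsal overlap.
Sectional Warm-up starts before Brass Tracking ends → Brass Tracking and Sectional Warm-up overlap.
Brass Rehearsal starts before Brass Tracking ends → Brass Tracking and Brass Rehearsal overlap.
Brass Rehearsal starts before Sectional Warm-up ends → Sectional Warm-up and Brass Rehearsal overlap.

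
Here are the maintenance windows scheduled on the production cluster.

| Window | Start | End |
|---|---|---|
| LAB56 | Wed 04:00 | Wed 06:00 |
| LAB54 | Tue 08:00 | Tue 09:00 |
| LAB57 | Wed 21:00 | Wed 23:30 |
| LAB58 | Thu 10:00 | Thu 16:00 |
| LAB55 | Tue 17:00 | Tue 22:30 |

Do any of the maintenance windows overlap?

No

Sorted by start: LAB54, LAB55, LAB56, LAB57, LAB58.
LAB55 starts after LAB54 ends, so LAB54 has no further overlaps.
LAB56 starts after LAB55 ends, so LAB55 has no further overlaps.
LAB57 starts after LAB56 ends, so LAB56 has no further overlaps.
LAB58 starts after LAB57 ends.
Every pair is clear; the schedule has no overlaps.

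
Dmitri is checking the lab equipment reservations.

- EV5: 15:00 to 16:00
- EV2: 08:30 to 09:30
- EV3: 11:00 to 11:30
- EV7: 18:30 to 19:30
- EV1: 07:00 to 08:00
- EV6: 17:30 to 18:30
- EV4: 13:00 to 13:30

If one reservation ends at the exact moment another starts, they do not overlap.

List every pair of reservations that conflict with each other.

Check each pair: they overlap iff neither finishes before the other starts.
Sorted by start: EV1, EV2, EV3, EV4, EV5, EV6, EV7.
EV2 starts after EV1 ends, so EV1 has no further overlaps.
EV3 starts after EV2 ends, so EV2 has no further overlaps.
EV4 starts after EV3 ends, so EV3 has no further overlaps.
EV5 starts after EV4 ends, so EV4 has no further overlaps.
EV6 starts after EV5 ends, so EV5 has no further overlaps.
EV7 starts exactly when EV6 ends (back-to-back, no overlap).

no overlapping pairs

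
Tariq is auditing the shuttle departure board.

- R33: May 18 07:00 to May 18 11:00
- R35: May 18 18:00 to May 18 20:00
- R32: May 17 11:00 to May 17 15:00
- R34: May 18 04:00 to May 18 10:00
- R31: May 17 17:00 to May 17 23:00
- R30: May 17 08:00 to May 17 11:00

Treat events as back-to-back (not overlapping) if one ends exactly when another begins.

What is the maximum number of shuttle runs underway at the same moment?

Sort all start/end points and keep a running count:
May 17 08:00 start R30 → 1
May 17 11:00 end R30 → 0
May 17 11:00 start R32 → 1
May 17 15:00 end R32 → 0
May 17 17:00 start R31 → 1
May 17 23:00 end R31 → 0
May 18 04:00 start R34 → 1
May 18 07:00 start R33 → 2
May 18 10:00 end R34 → 1
May 18 11:00 end R33 → 0
May 18 18:00 start R35 → 1
May 18 20:00 end R35 → 0
Peak is 2, at May 18 07:00 (R33, R34).

2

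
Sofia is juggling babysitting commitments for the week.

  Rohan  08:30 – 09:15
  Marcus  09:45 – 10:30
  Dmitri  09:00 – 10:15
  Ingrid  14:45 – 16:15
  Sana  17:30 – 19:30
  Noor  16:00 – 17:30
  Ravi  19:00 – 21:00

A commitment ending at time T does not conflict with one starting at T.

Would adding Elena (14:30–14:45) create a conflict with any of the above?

Rohan: ends 09:15 at or before Elena starts 14:30 → clear.
Dmitri: ends 10:15 at or before Elena starts 14:30 → clear.
Marcus: ends 10:30 at or before Elena starts 14:30 → clear.
Ingrid: starts 14:45 at or after Elena ends 14:45 → clear.
Noor: starts 16:00 at or after Elena ends 14:45 → clear.
Sana: starts 17:30 at or after Elena ends 14:45 → clear.
Ravi: starts 19:00 at or after Elena ends 14:45 → clear.

No — it doesn't clash with anything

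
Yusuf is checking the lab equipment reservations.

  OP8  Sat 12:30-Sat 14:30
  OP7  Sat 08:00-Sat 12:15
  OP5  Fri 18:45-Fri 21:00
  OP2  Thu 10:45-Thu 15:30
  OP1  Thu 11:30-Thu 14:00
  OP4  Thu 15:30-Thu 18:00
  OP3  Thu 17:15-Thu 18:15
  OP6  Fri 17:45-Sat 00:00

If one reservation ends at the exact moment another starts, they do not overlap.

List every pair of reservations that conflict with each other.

Check each pair: they overlap iff neither finishes before the other starts.
Sorted by start: OP2, OP1, OP4, OP3, OP6, OP5, OP7, OP8.
OP1 starts before OP2 ends → OP2 and OP1 overlap.
OP4 starts exactly when OP2 ends (back-to-back, no overlap); OP2 is clear from here.
OP4 starts after OP1 ends; OP1 is clear from here.
OP3 starts before OP4 ends → OP4 and OP3 overlap.
OP6 starts after OP4 ends; OP4 is clear from here.
OP6 starts after OP3 ends; OP3 is clear from here.
OP5 starts before OP6 ends → OP6 and OP5 overlap.
OP7 starts after OP6 ends; OP6 is clear from here.
OP7 starts after OP5 ends; OP5 is clear from here.
OP8 starts after OP7 ends.

OP1 & OP2, OP3 & OP4, OP5 & OP6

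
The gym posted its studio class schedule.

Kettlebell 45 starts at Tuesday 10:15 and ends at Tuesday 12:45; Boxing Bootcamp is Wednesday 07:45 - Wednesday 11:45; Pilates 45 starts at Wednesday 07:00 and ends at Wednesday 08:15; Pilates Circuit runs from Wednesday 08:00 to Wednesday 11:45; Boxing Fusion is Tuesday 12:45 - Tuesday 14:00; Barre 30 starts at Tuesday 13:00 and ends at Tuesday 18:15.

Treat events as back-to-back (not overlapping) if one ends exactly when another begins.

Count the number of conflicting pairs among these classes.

4

Sorted by start: Kettlebell 45, Boxing Fusion, Barre 30, Pilates 45, Boxing Bootcamp, Pilates Circuit.
Boxing Fusion starts exactly when Kettlebell 45 ends (back-to-back, no overlap), so Kettlebell 45 has no further overlaps.
Barre 30 starts before Boxing Fusion ends → Boxing Fusion and Barre 30 overlap.
Pilates 45 starts after Boxing Fusion ends, so Boxing Fusion has no further overlaps.
Pilates 45 starts after Barre 30 ends, so Barre 30 has no further overlaps.
Boxing Bootcamp starts before Pilates 45 ends → Pilates 45 and Boxing Bootcamp overlap.
Pilates Circuit starts before Pilates 45 ends → Pilates 45 and Pilates Circuit overlap.
Pilates Circuit starts before Boxing Bootcamp ends → Boxing Bootcamp and Pilates Circuit overlap.
Overlapping pairs: Barre 30 & Boxing Fusion, Boxing Bootcamp & Pilates 45, Boxing Bootcamp & Pilates Circuit, Pilates 45 & Pilates Circuit — 4 in total.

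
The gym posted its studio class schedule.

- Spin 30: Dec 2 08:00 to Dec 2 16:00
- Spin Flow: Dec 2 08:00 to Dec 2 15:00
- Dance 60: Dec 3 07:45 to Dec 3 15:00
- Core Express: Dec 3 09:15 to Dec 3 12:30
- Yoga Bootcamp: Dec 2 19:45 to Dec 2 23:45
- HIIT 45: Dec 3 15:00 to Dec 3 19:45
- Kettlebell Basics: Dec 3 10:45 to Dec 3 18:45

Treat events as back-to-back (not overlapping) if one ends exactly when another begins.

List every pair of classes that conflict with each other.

Sorted by start: Spin 30, Spin Flow, Yoga Bootcamp, Dance 60, Core Express, Kettlebell Basics, HIIT 45.
Spin Flow starts before Spin 30 ends → Spin 30 and Spin Flow overlap.
Yoga Bootcamp starts after Spin 30 ends, so nothing later overlaps Spin 30 either.
Yoga Bootcamp starts after Spin Flow ends, so nothing later overlaps Spin Flow either.
Dance 60 starts after Yoga Bootcamp ends, so nothing later overlaps Yoga Bootcamp either.
Core Express starts before Dance 60 ends → Dance 60 and Core Express overlap.
Kettlebell Basics starts before Dance 60 ends → Dance 60 and Kettlebell Basics overlap.
HIIT 45 starts exactly when Dance 60 ends (back-to-back, no overlap).
Kettlebell Basics starts before Core Express ends → Core Express and Kettlebell Basics overlap.
HIIT 45 starts after Core Express ends.
HIIT 45 starts before Kettlebell Basics ends → Kettlebell Basics and HIIT 45 overlap.

Core Express & Dance 60, Core Express & Kettlebell Basics, Dance 60 & Kettlebell Basics, HIIT 45 & Kettlebell Basics, Spin 30 & Spin Flow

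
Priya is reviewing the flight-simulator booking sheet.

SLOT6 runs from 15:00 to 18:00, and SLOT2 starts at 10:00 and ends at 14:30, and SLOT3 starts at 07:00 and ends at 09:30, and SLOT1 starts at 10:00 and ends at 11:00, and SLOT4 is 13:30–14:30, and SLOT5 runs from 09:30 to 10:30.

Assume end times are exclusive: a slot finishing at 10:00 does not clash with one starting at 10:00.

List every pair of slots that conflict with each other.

SLOT1 & SLOT2, SLOT1 & SLOT5, SLOT2 & SLOT4, SLOT2 & SLOT5

Sorted by start: SLOT3, SLOT5, SLOT1, SLOT2, SLOT4, SLOT6.
SLOT5 starts exactly when SLOT3 ends (back-to-back, no overlap); SLOT3 is clear from here.
SLOT1 starts before SLOT5 ends → SLOT5 and SLOT1 overlap.
SLOT2 starts before SLOT5 ends → SLOT5 and SLOT2 overlap.
SLOT4 starts after SLOT5 ends; SLOT5 is clear from here.
SLOT2 starts before SLOT1 ends → SLOT1 and SLOT2 overlap.
SLOT4 starts after SLOT1 ends; SLOT1 is clear from here.
SLOT4 starts before SLOT2 ends → SLOT2 and SLOT4 overlap.
SLOT6 starts after SLOT2 ends.
SLOT6 starts after SLOT4 ends.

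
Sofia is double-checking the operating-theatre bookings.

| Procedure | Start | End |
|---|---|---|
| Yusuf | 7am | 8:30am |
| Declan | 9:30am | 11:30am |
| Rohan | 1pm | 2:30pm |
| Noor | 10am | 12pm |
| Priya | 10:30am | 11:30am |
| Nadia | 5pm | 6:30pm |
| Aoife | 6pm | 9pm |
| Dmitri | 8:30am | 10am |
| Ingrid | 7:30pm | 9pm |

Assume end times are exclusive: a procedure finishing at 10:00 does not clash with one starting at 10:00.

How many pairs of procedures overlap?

Sorted by start: Yusuf, Dmitri, Declan, Noor, Priya, Rohan, Nadia, Aoife, Ingrid.
Dmitri starts exactly when Yusuf ends (back-to-back, no overlap), so Yusuf has no further overlaps.
Declan starts before Dmitri ends → Dmitri and Declan overlap.
Noor starts exactly when Dmitri ends (back-to-back, no overlap), so Dmitri has no further overlaps.
Noor starts before Declan ends → Declan and Noor overlap.
Priya starts before Declan ends → Declan and Priya overlap.
Rohan starts after Declan ends, so Declan has no further overlaps.
Priya starts before Noor ends → Noor and Priya overlap.
Rohan starts after Noor ends, so Noor has no further overlaps.
Rohan starts after Priya ends, so Priya has no further overlaps.
Nadia starts after Rohan ends, so Rohan has no further overlaps.
Aoife starts before Nadia ends → Nadia and Aoife overlap.
Ingrid starts after Nadia ends.
Ingrid starts before Aoife ends → Aoife and Ingrid overlap.
Overlapping pairs: Aoife & Ingrid, Aoife & Nadia, Declan & Dmitri, Declan & Noor, Declan & Priya, Noor & Priya — 6 in total.

6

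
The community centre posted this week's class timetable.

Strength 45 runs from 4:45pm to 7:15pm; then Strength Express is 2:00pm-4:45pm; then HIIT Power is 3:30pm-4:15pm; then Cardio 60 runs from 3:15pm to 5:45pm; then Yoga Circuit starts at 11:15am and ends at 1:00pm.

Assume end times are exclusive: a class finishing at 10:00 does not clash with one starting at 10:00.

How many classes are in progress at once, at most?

3

Sweep the timeline, counting +1 at each start and −1 at each end (ends before starts at a tie):
11:15am start Yoga Circuit → 1
1:00pm end Yoga Circuit → 0
2:00pm start Strength Express → 1
3:15pm start Cardio 60 → 2
3:30pm start HIIT Power → 3
4:15pm end HIIT Power → 2
4:45pm end Strength Express → 1
4:45pm start Strength 45 → 2
5:45pm end Cardio 60 → 1
7:15pm end Strength 45 → 0
Peak is 3, at 3:30pm (Cardio 60, HIIT Power, Strength Express).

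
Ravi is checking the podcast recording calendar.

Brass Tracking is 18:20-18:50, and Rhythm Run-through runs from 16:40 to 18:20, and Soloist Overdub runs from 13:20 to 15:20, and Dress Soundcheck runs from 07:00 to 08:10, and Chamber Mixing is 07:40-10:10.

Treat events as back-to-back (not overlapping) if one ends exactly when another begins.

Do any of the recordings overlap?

Yes

Sorted by start: Dress Soundcheck, Chamber Mixing, Soloist Overdub, Rhythm Run-through, Brass Tracking.
Chamber Mixing starts before Dress Soundcheck ends → Dress Soundcheck and Chamber Mixing overlap.
That's a conflict, so the schedule is not conflict-free.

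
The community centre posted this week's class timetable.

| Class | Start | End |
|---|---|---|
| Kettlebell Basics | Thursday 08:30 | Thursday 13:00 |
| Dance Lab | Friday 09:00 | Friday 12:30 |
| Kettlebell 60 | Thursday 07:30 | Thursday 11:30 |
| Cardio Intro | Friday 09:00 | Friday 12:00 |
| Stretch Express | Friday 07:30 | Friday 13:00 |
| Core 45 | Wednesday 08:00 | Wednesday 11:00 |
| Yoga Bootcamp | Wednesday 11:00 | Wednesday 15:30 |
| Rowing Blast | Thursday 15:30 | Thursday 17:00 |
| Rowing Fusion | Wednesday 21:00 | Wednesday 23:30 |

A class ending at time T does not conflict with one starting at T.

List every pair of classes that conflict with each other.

Check each pair: they overlap iff neither finishes before the other starts.
Sorted by start: Core 45, Yoga Bootcamp, Rowing Fusion, Kettlebell 60, Kettlebell Basics, Rowing Blast, Stretch Express, Cardio Intro, Dance Lab.
Yoga Bootcamp starts exactly when Core 45 ends (back-to-back, no overlap), so nothing later overlaps Core 45 either.
Rowing Fusion starts after Yoga Bootcamp ends, so nothing later overlaps Yoga Bootcamp either.
Kettlebell 60 starts after Rowing Fusion ends, so nothing later overlaps Rowing Fusion either.
Kettlebell Basics starts before Kettlebell 60 ends → Kettlebell 60 and Kettlebell Basics overlap.
Rowing Blast starts after Kettlebell 60 ends, so nothing later overlaps Kettlebell 60 either.
Rowing Blast starts after Kettlebell Basics ends, so nothing later overlaps Kettlebell Basics either.
Stretch Express starts after Rowing Blast ends, so nothing later overlaps Rowing Blast either.
Cardio Intro starts before Stretch Express ends → Stretch Express and Cardio Intro overlap.
Dance Lab starts before Stretch Express ends → Stretch Express and Dance Lab overlap.
Dance Lab starts before Cardio Intro ends → Cardio Intro and Dance Lab overlap.

Cardio Intro & Dance Lab, Cardio Intro & Stretch Express, Dance Lab & Stretch Express, Kettlebell 60 & Kettlebell Basics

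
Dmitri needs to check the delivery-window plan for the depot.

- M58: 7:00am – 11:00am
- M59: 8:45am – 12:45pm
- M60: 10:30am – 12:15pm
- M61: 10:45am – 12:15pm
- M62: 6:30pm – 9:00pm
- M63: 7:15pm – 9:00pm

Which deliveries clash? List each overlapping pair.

M58 & M59, M58 & M60, M58 & M61, M59 & M60, M59 & M61, M60 & M61, M62 & M63

Sorted by start: M58, M59, M60, M61, M62, M63.
M59 starts before M58 ends → M58 and M59 overlap.
M60 starts before M58 ends → M58 and M60 overlap.
M61 starts before M58 ends → M58 and M61 overlap.
M62 starts after M58 ends, so M58 has no further overlaps.
M60 starts before M59 ends → M59 and M60 overlap.
M61 starts before M59 ends → M59 and M61 overlap.
M62 starts after M59 ends, so M59 has no further overlaps.
M61 starts before M60 ends → M60 and M61 overlap.
M62 starts after M60 ends, so M60 has no further overlaps.
M62 starts after M61 ends, so M61 has no further overlaps.
M63 starts before M62 ends → M62 and M63 overlap.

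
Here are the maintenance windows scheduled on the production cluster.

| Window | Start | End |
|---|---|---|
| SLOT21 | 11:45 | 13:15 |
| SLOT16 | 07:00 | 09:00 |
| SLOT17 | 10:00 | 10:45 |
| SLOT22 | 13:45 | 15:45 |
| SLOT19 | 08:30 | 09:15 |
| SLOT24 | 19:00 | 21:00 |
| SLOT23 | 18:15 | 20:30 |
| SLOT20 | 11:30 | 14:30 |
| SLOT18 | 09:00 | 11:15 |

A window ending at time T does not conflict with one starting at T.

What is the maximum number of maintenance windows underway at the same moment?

Sweep the timeline, counting +1 at each start and −1 at each end (ends before starts at a tie):
07:00 start SLOT16 → 1
08:30 start SLOT19 → 2
09:00 end SLOT16 → 1
09:00 start SLOT18 → 2
09:15 end SLOT19 → 1
10:00 start SLOT17 → 2
10:45 end SLOT17 → 1
11:15 end SLOT18 → 0
11:30 start SLOT20 → 1
11:45 start SLOT21 → 2
13:15 end SLOT21 → 1
13:45 start SLOT22 → 2
14:30 end SLOT20 → 1
15:45 end SLOT22 → 0
18:15 start SLOT23 → 1
19:00 start SLOT24 → 2
20:30 end SLOT23 → 1
21:00 end SLOT24 → 0
Peak is 2, at 08:30 (SLOT16, SLOT19).

2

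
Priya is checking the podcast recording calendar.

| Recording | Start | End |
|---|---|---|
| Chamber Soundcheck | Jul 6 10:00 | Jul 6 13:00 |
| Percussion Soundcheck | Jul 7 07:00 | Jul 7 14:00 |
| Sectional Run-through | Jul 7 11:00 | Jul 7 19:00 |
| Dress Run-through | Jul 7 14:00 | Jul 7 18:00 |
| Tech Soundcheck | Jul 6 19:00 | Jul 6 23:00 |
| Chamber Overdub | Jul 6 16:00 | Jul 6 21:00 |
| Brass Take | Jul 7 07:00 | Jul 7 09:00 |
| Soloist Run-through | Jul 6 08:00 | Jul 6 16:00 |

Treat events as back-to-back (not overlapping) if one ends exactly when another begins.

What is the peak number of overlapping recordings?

Sweep the timeline, counting +1 at each start and −1 at each end (ends before starts at a tie):
Jul 6 08:00 start Soloist Run-through → 1
Jul 6 10:00 start Chamber Soundcheck → 2
Jul 6 13:00 end Chamber Soundcheck → 1
Jul 6 16:00 end Soloist Run-through → 0
Jul 6 16:00 start Chamber Overdub → 1
Jul 6 19:00 start Tech Soundcheck → 2
Jul 6 21:00 end Chamber Overdub → 1
Jul 6 23:00 end Tech Soundcheck → 0
Jul 7 07:00 start Brass Take → 1
Jul 7 07:00 start Percussion Soundcheck → 2
Jul 7 09:00 end Brass Take → 1
Jul 7 11:00 start Sectional Run-through → 2
Jul 7 14:00 end Percussion Soundcheck → 1
Jul 7 14:00 start Dress Run-through → 2
Jul 7 18:00 end Dress Run-through → 1
Jul 7 19:00 end Sectional Run-through → 0
Peak is 2, at Jul 6 10:00 (Chamber Soundcheck, Soloist Run-through).

2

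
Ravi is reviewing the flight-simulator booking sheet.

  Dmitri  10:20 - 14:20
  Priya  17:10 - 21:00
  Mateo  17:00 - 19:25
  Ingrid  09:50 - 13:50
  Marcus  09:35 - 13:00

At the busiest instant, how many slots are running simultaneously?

Sort all start/end points and keep a running count:
09:35 start Marcus → 1
09:50 start Ingrid → 2
10:20 start Dmitri → 3
13:00 end Marcus → 2
13:50 end Ingrid → 1
14:20 end Dmitri → 0
17:00 start Mateo → 1
17:10 start Priya → 2
19:25 end Mateo → 1
21:00 end Priya → 0
Peak is 3, at 10:20 (Dmitri, Ingrid, Marcus).

3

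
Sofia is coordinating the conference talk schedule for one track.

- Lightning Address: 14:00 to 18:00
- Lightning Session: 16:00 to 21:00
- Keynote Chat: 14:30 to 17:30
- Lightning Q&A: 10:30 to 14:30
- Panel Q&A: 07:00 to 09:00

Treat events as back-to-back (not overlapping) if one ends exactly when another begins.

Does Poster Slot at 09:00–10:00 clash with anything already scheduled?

Panel Q&A: ends 09:00 at or before Poster Slot starts 09:00 → clear.
Lightning Q&A: starts 10:30 at or after Poster Slot ends 10:00 → clear.
Lightning Address: starts 14:00 at or after Poster Slot ends 10:00 → clear.
Keynote Chat: starts 14:30 at or after Poster Slot ends 10:00 → clear.
Lightning Session: starts 16:00 at or after Poster Slot ends 10:00 → clear.

No — it doesn't clash with anything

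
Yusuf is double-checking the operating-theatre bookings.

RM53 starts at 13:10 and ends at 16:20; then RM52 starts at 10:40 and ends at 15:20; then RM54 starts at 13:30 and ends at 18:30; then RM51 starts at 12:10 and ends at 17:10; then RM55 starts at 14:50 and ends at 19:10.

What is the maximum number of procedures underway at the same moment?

Sort all start/end points and keep a running count:
10:40 start RM52 → 1
12:10 start RM51 → 2
13:10 start RM53 → 3
13:30 start RM54 → 4
14:50 start RM55 → 5
15:20 end RM52 → 4
16:20 end RM53 → 3
17:10 end RM51 → 2
18:30 end RM54 → 1
19:10 end RM55 → 0
Peak is 5, at 14:50 (RM51, RM52, RM53, RM54, RM55).

5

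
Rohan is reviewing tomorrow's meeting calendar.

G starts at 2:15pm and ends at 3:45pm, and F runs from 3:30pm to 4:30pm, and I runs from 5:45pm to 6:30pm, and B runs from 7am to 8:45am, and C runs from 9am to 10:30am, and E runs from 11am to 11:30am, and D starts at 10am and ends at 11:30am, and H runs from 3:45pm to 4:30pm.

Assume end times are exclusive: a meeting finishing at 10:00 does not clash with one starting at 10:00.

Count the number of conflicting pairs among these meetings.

4

Check each pair: they overlap iff neither finishes before the other starts.
Sorted by start: B, C, D, E, G, F, H, I.
C starts after B ends — done with B.
D starts before C ends → C and D overlap.
E starts after C ends — done with C.
E starts before D ends → D and E overlap.
G starts after D ends — done with D.
G starts after E ends — done with E.
F starts before G ends → G and F overlap.
H starts exactly when G ends (back-to-back, no overlap) — done with G.
H starts before F ends → F and H overlap.
I starts after F ends.
I starts after H ends.
Overlapping pairs: C & D, D & E, F & G, F & H — 4 in total.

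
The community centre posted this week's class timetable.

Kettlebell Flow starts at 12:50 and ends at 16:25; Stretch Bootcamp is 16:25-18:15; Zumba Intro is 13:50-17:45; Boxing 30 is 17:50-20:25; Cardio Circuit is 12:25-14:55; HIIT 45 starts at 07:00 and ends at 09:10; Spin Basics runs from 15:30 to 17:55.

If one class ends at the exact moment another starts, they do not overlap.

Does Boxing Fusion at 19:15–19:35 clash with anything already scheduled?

HIIT 45: ends 09:10 at or before Boxing Fusion starts 19:15 → clear.
Cardio Circuit: ends 14:55 at or before Boxing Fusion starts 19:15 → clear.
Kettlebell Flow: ends 16:25 at or before Boxing Fusion starts 19:15 → clear.
Zumba Intro: ends 17:45 at or before Boxing Fusion starts 19:15 → clear.
Spin Basics: ends 17:55 at or before Boxing Fusion starts 19:15 → clear.
Stretch Bootcamp: ends 18:15 at or before Boxing Fusion starts 19:15 → clear.
Boxing 30: starts 17:50 before Boxing Fusion ends 19:35, and ends 20:25 after Boxing Fusion starts 19:15 → overlap.
Boxing Fusion overlaps Boxing 30.

Yes — it overlaps Boxing 30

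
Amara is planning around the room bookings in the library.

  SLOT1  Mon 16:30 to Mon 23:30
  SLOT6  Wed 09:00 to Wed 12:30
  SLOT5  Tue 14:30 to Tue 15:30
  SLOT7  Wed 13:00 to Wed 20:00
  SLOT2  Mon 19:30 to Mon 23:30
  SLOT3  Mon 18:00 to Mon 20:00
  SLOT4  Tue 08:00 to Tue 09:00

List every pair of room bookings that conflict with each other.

Sorted by start: SLOT1, SLOT3, SLOT2, SLOT4, SLOT5, SLOT6, SLOT7.
SLOT3 starts before SLOT1 ends → SLOT1 and SLOT3 overlap.
SLOT2 starts before SLOT1 ends → SLOT1 and SLOT2 overlap.
SLOT4 starts after SLOT1 ends, so nothing later overlaps SLOT1 either.
SLOT2 starts before SLOT3 ends → SLOT3 and SLOT2 overlap.
SLOT4 starts after SLOT3 ends, so nothing later overlaps SLOT3 either.
SLOT4 starts after SLOT2 ends, so nothing later overlaps SLOT2 either.
SLOT5 starts after SLOT4 ends, so nothing later overlaps SLOT4 either.
SLOT6 starts after SLOT5 ends, so nothing later overlaps SLOT5 either.
SLOT7 starts after SLOT6 ends.

SLOT1 & SLOT2, SLOT1 & SLOT3, SLOT2 & SLOT3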